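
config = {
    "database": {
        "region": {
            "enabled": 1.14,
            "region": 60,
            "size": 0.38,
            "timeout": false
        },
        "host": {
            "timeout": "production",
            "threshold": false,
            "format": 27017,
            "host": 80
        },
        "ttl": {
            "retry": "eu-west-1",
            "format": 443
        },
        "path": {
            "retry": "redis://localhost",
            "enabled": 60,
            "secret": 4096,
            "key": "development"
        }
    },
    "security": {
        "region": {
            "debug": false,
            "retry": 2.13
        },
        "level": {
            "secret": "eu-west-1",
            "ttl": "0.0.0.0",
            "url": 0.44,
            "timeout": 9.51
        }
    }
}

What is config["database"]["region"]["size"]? 0.38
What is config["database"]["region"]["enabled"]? 1.14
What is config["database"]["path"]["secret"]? 4096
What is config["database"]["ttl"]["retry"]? "eu-west-1"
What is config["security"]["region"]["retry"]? 2.13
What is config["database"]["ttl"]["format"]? 443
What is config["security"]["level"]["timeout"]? 9.51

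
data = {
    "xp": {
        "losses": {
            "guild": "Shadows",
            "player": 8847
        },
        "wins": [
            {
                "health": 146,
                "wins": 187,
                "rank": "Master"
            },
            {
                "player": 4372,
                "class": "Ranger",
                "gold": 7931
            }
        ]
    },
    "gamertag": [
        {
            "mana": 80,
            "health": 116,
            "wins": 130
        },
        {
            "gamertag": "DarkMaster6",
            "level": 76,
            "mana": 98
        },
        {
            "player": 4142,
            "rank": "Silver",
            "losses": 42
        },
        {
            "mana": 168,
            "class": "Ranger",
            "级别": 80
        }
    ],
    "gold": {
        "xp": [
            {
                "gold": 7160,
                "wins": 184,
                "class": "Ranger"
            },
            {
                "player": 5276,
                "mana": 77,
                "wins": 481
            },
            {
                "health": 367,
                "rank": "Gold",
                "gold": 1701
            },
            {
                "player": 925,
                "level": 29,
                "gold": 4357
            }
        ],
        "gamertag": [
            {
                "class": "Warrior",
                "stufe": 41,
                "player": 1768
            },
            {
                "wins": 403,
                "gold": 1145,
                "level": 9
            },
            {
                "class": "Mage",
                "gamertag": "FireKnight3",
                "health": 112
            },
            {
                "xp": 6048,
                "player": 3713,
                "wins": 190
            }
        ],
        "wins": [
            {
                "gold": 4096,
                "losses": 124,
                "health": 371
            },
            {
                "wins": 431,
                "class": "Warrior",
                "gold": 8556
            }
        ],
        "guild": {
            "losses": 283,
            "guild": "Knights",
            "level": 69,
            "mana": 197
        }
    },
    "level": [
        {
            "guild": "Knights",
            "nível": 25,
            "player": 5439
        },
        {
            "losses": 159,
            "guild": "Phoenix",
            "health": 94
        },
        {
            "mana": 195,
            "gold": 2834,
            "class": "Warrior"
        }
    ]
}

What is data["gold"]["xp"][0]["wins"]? 184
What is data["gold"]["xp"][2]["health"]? 367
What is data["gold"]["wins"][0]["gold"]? 4096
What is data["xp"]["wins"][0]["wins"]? 187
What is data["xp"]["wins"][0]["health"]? 146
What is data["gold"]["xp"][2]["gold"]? 1701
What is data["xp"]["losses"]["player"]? 8847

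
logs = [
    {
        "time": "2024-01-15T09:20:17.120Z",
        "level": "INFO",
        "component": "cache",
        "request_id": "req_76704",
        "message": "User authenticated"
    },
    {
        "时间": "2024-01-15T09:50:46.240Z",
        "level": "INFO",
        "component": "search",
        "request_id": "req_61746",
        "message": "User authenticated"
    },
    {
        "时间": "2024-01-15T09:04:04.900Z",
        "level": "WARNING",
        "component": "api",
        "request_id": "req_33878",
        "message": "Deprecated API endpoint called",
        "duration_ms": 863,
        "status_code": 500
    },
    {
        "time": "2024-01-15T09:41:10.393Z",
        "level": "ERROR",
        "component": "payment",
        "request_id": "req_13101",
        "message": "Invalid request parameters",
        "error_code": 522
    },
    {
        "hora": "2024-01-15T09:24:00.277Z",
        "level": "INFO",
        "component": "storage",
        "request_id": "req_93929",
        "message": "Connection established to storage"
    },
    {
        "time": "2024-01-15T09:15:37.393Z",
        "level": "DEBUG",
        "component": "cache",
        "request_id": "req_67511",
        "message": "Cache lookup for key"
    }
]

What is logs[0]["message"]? "User authenticated"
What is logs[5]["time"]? "2024-01-15T09:15:37.393Z"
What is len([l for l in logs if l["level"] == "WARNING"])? 1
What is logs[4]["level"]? "INFO"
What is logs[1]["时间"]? "2024-01-15T09:50:46.240Z"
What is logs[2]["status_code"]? 500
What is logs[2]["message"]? "Deprecated API endpoint called"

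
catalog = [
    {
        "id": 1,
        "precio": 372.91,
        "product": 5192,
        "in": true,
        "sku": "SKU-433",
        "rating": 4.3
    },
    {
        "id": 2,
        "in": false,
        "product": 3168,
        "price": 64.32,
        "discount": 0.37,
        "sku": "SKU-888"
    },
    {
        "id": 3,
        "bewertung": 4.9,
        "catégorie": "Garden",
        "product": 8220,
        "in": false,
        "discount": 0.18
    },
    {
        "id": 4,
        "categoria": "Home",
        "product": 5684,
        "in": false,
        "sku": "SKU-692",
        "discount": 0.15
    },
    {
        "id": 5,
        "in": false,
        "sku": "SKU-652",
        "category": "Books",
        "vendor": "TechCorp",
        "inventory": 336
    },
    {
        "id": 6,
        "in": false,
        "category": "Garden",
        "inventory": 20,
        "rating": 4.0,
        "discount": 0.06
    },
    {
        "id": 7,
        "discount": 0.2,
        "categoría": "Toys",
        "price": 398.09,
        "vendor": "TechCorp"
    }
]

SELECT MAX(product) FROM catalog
8220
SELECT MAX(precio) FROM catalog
372.91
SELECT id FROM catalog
[1, 2, 3, 4, 5, 6, 7]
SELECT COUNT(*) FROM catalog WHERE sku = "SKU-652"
1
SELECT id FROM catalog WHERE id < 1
[]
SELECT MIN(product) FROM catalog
3168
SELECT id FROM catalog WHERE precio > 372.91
[]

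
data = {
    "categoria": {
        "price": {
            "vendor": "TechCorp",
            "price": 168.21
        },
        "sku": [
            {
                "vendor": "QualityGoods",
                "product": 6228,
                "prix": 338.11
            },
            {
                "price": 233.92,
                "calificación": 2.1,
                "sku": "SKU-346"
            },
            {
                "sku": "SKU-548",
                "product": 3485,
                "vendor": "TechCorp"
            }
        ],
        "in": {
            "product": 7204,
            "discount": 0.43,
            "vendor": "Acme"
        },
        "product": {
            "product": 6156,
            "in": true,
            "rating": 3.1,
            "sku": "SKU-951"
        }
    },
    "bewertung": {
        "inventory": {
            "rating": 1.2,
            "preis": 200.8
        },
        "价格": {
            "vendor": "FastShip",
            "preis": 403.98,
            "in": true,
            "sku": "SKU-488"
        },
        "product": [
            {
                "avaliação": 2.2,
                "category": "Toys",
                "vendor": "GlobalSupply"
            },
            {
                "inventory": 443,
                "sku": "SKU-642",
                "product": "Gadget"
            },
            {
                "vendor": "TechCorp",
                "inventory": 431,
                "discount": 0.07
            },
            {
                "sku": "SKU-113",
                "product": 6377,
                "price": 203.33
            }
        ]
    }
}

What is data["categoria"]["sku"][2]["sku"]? "SKU-548"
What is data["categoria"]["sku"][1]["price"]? 233.92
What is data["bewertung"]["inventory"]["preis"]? 200.8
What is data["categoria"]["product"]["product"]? 6156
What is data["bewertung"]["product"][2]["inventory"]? 431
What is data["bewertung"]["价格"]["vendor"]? "FastShip"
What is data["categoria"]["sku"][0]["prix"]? 338.11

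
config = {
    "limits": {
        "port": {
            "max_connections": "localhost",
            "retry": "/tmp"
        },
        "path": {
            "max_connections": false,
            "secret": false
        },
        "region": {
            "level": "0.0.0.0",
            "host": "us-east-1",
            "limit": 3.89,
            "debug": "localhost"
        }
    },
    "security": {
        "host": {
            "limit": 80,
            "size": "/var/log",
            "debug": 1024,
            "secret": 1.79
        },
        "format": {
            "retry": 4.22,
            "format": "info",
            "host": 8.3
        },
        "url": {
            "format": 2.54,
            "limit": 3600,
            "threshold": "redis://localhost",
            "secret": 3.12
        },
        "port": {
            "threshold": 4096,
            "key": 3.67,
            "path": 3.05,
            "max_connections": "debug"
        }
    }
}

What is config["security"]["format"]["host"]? 8.3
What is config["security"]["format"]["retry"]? 4.22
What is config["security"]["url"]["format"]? 2.54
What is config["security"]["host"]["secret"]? 1.79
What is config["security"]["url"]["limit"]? 3600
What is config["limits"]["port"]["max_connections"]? "localhost"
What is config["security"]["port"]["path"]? 3.05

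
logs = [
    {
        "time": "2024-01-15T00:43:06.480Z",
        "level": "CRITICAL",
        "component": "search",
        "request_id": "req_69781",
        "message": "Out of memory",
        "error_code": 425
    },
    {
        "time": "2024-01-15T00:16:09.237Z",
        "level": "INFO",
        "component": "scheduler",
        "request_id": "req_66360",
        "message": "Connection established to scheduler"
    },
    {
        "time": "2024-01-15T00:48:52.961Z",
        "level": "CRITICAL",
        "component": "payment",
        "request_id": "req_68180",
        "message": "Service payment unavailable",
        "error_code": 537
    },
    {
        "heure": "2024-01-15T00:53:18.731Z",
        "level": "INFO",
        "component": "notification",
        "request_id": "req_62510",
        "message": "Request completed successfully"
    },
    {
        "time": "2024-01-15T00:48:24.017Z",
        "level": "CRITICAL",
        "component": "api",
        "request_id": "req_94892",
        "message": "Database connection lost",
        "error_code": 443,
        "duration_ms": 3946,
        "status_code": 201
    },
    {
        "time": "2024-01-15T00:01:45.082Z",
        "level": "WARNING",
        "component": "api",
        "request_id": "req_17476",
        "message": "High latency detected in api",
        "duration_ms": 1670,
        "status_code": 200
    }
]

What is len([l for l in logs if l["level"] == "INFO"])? 2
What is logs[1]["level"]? "INFO"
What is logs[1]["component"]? "scheduler"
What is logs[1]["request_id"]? "req_66360"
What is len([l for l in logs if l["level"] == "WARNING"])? 1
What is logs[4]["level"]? "CRITICAL"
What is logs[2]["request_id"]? "req_68180"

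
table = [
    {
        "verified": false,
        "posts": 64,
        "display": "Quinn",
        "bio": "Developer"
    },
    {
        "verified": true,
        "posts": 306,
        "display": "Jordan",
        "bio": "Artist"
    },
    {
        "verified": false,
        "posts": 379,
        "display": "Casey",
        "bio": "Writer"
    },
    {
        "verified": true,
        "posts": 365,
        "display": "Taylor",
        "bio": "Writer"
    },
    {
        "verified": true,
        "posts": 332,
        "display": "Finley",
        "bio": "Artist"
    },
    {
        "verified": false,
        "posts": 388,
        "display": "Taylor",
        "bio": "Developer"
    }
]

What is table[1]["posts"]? 306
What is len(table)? 6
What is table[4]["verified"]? True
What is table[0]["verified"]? False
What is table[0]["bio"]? "Developer"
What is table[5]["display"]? "Taylor"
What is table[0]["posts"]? 64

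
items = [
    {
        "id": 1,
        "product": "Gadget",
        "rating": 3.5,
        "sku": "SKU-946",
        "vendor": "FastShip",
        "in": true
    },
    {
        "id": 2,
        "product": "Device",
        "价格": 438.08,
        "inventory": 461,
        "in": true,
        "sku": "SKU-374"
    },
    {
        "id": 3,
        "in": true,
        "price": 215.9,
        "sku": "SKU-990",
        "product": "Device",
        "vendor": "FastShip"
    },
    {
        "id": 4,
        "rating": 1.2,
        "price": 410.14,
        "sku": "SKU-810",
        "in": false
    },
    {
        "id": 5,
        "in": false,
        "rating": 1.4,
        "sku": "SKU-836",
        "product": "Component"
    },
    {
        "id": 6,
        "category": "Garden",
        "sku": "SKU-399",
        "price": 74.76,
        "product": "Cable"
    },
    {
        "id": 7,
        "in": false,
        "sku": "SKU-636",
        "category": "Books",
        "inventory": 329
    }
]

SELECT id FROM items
[1, 2, 3, 4, 5, 6, 7]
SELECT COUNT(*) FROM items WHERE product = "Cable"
1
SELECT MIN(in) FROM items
False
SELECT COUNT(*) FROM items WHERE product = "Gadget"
1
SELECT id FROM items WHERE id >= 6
[6, 7]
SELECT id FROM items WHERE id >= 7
[7]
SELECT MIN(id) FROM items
1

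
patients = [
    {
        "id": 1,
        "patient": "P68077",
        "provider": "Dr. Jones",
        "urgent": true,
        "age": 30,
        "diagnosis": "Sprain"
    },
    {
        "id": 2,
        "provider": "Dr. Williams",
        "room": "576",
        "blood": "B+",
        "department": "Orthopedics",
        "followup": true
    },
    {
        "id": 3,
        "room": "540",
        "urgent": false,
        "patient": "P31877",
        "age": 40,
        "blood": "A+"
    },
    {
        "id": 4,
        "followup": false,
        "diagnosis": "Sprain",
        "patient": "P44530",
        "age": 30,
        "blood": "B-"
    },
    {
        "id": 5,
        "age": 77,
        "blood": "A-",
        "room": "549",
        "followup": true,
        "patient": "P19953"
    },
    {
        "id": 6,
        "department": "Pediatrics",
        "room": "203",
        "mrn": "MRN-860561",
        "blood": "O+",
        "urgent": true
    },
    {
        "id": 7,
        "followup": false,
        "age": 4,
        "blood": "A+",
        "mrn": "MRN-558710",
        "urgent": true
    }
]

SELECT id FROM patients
[1, 2, 3, 4, 5, 6, 7]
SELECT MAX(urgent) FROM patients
True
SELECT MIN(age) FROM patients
4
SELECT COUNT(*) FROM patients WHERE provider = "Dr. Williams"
1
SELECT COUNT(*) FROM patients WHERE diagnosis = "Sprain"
2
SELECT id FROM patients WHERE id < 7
[1, 2, 3, 4, 5, 6]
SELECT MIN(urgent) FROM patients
False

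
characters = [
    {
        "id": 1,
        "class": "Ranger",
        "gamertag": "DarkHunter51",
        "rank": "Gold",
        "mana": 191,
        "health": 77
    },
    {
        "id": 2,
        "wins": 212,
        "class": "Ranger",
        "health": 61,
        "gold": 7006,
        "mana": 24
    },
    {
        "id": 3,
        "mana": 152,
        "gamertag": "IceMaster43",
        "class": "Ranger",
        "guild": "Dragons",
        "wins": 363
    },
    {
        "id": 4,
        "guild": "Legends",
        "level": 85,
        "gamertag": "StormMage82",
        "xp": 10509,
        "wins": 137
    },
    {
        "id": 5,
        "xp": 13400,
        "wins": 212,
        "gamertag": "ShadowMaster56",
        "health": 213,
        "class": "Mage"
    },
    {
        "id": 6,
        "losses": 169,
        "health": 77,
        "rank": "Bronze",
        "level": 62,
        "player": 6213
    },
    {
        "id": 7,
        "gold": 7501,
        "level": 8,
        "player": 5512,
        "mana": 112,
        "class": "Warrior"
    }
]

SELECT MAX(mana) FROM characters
191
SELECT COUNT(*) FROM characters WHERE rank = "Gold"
1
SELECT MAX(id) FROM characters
7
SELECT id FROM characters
[1, 2, 3, 4, 5, 6, 7]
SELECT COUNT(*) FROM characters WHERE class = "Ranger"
3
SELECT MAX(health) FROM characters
213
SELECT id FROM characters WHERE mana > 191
[]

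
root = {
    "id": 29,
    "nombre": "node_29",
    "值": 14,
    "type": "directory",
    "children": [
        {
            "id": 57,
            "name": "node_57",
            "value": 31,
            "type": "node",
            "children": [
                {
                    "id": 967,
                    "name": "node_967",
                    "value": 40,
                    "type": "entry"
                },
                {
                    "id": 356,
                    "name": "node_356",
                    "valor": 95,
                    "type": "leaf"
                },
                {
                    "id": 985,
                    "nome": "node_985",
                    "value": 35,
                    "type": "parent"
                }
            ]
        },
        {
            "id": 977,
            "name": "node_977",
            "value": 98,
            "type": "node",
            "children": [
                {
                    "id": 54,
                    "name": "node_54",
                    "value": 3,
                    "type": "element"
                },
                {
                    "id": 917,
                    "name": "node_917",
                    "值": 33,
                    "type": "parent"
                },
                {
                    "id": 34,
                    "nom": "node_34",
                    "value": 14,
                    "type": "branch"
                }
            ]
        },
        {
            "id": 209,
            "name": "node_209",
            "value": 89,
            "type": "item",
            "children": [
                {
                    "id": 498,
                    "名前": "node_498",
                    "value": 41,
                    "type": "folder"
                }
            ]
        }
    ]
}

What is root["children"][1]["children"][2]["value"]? 14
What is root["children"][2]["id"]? 209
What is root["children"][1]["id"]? 977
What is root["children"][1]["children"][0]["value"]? 3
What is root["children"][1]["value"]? 98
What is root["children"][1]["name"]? "node_977"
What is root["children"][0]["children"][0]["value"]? 40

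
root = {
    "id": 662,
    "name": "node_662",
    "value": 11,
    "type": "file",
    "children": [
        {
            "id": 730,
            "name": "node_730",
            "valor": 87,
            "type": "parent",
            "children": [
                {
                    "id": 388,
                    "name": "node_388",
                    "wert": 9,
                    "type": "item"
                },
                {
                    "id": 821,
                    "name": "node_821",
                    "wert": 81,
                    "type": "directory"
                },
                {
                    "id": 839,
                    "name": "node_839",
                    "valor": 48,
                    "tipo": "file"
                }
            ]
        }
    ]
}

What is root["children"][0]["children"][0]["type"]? "item"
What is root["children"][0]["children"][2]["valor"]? 48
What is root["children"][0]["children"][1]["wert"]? 81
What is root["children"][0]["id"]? 730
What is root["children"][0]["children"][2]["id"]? 839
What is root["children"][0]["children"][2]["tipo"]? "file"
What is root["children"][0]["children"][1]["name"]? "node_821"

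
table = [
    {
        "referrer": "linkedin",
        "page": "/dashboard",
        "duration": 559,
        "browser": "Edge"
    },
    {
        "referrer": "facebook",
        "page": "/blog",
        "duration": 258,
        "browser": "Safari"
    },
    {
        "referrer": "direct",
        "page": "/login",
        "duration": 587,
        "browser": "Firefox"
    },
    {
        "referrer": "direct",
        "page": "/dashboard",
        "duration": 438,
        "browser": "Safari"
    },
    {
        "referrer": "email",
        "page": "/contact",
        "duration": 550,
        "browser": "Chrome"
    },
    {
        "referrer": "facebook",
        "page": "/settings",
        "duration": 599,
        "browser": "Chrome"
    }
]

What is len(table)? 6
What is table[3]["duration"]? 438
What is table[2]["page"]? "/login"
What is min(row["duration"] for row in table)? 258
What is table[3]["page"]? "/dashboard"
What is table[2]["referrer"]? "direct"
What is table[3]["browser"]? "Safari"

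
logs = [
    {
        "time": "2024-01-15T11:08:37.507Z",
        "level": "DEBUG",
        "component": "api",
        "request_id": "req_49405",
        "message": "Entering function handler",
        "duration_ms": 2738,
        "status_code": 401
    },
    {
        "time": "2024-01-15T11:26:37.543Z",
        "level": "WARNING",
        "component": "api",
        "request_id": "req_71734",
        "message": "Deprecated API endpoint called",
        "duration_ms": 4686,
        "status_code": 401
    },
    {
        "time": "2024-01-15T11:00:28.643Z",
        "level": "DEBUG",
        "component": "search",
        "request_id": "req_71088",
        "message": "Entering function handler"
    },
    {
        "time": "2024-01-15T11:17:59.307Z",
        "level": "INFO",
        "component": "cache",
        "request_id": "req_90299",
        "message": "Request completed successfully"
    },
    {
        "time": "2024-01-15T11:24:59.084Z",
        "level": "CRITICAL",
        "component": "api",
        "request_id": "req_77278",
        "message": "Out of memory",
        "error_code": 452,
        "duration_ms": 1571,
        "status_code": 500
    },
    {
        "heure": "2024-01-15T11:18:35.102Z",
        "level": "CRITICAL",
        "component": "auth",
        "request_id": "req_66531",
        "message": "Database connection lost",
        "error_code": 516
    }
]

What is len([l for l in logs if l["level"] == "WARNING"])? 1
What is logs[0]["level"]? "DEBUG"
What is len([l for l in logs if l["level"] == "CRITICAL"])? 2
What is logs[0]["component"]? "api"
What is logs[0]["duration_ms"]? 2738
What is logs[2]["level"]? "DEBUG"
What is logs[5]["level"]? "CRITICAL"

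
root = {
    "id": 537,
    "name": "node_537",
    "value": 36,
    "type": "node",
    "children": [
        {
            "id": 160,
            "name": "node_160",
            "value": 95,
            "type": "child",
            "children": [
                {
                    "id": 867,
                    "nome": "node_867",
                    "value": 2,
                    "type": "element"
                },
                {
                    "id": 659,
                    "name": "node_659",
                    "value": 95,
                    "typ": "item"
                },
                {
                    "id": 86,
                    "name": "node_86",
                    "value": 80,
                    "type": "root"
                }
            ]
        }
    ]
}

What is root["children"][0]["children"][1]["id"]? 659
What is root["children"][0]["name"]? "node_160"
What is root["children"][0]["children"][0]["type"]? "element"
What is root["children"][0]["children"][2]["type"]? "root"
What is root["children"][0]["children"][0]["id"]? 867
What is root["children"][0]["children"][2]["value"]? 80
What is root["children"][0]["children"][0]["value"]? 2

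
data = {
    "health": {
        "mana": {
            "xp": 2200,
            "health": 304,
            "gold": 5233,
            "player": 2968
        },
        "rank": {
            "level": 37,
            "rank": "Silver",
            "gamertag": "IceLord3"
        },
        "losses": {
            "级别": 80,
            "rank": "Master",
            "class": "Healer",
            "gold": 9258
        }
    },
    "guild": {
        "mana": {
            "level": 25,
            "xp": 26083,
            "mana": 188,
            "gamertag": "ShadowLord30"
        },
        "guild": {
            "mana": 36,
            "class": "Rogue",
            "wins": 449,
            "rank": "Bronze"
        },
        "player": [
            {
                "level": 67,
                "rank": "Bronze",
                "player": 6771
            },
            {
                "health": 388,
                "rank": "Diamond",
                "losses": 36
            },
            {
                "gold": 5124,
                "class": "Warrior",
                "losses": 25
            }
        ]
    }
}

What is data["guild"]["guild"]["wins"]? 449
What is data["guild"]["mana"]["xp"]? 26083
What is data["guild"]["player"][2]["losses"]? 25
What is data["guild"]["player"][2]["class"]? "Warrior"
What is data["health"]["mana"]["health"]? 304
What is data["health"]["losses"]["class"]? "Healer"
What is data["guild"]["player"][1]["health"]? 388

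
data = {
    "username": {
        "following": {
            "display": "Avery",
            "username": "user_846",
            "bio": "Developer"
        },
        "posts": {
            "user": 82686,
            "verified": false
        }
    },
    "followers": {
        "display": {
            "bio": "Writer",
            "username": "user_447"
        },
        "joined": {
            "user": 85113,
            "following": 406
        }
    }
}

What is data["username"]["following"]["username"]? "user_846"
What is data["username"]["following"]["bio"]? "Developer"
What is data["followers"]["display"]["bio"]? "Writer"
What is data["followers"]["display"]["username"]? "user_447"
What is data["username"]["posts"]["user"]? 82686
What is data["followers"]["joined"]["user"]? 85113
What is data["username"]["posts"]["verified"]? False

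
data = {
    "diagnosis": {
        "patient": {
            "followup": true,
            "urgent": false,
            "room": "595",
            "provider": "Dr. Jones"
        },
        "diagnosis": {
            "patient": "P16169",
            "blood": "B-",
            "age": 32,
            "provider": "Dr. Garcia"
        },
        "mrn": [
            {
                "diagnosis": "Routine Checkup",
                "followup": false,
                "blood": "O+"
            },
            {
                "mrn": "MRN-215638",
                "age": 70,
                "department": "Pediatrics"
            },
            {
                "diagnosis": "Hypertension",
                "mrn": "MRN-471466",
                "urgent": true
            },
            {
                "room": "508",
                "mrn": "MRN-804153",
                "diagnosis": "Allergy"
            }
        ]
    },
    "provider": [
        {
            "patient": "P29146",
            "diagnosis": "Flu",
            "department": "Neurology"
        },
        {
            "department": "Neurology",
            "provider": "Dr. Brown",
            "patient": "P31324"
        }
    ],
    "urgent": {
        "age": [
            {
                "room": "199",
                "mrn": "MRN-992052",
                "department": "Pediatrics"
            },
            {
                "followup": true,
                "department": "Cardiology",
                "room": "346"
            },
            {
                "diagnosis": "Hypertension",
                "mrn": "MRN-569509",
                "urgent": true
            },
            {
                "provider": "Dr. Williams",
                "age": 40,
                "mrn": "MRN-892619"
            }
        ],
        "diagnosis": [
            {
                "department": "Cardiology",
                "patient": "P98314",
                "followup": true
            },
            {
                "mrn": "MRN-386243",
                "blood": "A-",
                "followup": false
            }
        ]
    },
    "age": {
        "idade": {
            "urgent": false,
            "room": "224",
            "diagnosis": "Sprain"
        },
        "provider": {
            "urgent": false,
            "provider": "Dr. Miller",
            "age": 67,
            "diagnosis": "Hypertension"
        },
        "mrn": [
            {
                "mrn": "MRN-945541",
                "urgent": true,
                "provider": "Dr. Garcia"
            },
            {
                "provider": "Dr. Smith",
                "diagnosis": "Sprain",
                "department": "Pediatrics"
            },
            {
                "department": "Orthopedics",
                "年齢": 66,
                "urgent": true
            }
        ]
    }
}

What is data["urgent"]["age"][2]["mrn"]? "MRN-569509"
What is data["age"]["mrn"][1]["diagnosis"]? "Sprain"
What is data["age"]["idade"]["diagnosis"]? "Sprain"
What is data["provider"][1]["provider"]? "Dr. Brown"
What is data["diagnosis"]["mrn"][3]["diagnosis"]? "Allergy"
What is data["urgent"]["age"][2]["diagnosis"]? "Hypertension"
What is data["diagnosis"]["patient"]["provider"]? "Dr. Jones"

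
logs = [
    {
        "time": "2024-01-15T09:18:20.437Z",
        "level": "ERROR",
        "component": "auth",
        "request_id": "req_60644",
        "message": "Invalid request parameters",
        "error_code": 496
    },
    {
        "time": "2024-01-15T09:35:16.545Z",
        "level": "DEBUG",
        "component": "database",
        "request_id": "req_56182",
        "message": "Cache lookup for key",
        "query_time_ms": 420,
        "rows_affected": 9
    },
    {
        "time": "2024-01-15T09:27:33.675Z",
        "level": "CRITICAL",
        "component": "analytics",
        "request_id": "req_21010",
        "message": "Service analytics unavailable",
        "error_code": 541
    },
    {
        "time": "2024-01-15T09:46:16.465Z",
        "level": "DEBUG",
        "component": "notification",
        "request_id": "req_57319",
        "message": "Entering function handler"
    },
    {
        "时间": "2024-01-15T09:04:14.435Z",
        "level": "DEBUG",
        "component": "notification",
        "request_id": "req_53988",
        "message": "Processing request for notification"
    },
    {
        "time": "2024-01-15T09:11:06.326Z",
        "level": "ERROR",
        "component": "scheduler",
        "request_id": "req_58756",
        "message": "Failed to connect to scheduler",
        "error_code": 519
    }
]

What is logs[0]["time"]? "2024-01-15T09:18:20.437Z"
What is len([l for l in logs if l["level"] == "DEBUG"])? 3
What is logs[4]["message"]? "Processing request for notification"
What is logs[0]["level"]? "ERROR"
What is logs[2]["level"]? "CRITICAL"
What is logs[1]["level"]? "DEBUG"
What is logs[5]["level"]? "ERROR"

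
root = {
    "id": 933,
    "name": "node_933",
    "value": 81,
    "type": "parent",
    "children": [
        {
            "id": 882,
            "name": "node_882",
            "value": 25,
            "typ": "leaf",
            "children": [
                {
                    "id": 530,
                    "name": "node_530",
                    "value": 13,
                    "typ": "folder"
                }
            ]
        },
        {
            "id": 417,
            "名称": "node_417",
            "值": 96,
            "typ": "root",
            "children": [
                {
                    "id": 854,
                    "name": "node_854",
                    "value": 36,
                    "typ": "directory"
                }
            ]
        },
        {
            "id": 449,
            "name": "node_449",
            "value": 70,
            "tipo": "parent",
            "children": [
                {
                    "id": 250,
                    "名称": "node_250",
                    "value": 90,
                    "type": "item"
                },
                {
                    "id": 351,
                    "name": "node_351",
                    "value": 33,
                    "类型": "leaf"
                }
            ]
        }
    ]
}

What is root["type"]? "parent"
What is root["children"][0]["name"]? "node_882"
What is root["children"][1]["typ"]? "root"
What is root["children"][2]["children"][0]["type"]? "item"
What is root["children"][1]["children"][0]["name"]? "node_854"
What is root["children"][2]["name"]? "node_449"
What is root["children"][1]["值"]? 96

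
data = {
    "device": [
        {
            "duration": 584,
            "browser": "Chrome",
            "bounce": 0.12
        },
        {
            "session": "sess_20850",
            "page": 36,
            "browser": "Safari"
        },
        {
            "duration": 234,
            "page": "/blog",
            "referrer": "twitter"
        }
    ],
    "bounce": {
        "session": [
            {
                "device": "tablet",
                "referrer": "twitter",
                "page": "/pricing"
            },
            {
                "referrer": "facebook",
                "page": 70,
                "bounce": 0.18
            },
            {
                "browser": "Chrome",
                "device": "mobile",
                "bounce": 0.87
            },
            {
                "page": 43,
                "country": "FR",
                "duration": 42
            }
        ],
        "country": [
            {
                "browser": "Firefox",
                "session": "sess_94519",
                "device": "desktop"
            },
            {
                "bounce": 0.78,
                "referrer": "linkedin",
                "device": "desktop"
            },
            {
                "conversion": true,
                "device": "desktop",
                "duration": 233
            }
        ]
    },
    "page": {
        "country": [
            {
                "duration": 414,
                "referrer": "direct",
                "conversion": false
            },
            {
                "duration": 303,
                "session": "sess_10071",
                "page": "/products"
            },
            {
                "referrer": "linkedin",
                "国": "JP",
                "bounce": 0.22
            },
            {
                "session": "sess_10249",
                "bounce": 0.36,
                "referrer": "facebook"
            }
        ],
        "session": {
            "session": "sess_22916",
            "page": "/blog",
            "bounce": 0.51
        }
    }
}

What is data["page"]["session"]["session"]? "sess_22916"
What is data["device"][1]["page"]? 36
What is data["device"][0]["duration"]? 584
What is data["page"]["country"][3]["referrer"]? "facebook"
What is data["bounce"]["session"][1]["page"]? 70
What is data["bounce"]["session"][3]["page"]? 43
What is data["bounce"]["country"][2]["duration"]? 233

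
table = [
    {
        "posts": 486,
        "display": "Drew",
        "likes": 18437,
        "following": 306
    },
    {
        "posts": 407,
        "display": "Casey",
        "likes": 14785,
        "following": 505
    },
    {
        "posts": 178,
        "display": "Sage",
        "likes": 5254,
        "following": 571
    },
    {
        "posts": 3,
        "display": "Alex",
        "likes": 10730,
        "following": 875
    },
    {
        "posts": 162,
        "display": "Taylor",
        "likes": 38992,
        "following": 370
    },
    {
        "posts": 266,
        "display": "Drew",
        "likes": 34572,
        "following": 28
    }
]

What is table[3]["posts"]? 3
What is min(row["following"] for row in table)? 28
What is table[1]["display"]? "Casey"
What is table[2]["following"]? 571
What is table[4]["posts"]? 162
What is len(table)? 6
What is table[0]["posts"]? 486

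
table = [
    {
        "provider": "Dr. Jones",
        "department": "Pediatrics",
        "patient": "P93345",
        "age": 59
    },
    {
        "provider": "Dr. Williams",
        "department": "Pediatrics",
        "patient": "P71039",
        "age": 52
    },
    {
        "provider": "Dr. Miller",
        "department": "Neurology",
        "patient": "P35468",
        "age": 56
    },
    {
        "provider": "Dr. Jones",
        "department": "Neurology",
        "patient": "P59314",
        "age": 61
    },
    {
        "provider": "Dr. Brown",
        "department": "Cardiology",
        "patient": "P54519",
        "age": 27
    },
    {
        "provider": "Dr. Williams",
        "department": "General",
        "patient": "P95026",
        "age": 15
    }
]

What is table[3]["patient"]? "P59314"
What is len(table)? 6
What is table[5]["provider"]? "Dr. Williams"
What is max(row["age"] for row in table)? 61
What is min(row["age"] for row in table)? 15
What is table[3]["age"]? 61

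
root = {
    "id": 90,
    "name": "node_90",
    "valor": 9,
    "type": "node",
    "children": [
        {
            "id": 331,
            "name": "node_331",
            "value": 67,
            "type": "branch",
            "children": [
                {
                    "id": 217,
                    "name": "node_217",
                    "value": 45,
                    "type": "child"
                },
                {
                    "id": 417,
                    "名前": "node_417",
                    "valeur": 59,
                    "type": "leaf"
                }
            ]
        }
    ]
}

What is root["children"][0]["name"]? "node_331"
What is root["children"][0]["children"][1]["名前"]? "node_417"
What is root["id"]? 90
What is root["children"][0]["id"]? 331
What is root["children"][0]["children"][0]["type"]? "child"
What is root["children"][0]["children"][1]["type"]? "leaf"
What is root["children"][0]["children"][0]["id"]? 217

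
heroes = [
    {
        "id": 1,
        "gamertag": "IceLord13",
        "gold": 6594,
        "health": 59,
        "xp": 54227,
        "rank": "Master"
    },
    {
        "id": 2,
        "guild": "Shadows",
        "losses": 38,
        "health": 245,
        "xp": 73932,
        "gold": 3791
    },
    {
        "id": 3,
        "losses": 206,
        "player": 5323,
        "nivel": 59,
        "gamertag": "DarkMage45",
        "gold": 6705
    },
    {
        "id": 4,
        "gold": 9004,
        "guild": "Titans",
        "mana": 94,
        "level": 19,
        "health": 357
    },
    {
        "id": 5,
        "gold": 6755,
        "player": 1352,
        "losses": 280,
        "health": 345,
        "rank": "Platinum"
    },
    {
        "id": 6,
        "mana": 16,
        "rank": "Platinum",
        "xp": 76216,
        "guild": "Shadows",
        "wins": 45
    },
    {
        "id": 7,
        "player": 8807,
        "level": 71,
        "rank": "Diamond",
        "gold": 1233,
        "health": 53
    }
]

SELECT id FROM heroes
[1, 2, 3, 4, 5, 6, 7]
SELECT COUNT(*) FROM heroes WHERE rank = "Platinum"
2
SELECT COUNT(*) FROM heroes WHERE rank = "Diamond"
1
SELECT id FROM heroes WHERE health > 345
[4]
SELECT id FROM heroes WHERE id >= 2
[2, 3, 4, 5, 6, 7]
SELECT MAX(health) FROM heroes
357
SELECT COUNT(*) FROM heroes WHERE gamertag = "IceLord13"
1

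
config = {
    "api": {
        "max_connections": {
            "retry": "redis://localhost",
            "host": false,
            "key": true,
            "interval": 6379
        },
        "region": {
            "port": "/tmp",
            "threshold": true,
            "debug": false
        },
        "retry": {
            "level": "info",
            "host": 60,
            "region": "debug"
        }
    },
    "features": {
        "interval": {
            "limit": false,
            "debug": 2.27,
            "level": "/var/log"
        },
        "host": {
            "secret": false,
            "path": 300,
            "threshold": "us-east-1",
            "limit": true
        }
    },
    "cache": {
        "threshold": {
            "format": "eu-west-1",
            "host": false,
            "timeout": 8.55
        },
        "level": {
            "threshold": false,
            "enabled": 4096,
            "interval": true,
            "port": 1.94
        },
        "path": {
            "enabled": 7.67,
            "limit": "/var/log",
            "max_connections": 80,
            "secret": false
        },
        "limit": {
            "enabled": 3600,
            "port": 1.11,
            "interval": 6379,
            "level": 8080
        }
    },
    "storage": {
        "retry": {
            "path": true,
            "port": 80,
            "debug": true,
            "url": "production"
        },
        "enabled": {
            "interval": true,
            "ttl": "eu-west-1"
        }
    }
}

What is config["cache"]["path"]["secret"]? False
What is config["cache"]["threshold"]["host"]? False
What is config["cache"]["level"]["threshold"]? False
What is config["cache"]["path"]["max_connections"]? 80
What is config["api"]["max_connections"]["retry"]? "redis://localhost"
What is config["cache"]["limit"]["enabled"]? 3600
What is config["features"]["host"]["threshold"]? "us-east-1"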